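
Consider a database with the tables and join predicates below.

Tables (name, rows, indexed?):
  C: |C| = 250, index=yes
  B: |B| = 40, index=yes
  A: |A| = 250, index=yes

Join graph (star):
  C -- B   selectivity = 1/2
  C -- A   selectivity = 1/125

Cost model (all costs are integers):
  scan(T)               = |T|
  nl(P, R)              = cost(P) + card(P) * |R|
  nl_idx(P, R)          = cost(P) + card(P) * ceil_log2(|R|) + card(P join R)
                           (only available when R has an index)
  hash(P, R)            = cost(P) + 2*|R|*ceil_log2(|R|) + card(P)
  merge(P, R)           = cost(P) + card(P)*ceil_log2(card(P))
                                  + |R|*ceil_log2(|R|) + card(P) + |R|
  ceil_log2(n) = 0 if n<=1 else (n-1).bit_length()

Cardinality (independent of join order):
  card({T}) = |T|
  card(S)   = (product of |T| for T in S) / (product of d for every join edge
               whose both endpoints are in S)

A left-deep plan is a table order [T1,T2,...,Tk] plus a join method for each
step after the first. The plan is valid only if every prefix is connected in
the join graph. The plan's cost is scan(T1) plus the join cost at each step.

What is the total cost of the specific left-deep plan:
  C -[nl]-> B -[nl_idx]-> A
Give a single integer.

step 1: scan C: cost=250, card=250
step 2: join B via nl
    card(P join B) = 250*40/(2) = 5000
    cost = 250 + 250*40 = 10250
step 3: join A via nl_idx
    card(P join A) = 5000*250/(125) = 10000
    cost = 10250 + 5000*8 + 10000 = 60250

60250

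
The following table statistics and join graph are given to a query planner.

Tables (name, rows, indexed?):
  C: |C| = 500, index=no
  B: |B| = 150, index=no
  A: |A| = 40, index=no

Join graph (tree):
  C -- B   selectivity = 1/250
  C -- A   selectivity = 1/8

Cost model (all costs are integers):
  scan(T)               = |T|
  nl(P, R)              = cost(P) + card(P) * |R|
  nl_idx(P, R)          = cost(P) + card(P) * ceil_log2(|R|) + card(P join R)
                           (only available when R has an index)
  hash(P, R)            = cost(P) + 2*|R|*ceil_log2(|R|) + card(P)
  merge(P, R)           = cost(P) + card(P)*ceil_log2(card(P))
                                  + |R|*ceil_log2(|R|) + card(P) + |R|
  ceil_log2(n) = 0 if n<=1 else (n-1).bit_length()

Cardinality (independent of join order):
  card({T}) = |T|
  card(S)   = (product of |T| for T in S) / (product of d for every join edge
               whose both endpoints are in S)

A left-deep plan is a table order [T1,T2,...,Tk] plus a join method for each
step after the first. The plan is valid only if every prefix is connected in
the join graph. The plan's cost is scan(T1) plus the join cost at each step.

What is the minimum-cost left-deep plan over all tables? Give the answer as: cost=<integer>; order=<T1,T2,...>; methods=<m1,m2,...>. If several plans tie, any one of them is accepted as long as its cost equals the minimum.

cost=4180; order=C,B,A; methods=hash,hash

Selinger DP (subsets sized 1..n):
  {C}: scan cost=500, card=500
  {B}: scan cost=150, card=150
  {A}: scan cost=40, card=40
  {BC}: card=300; try (B,hash)→3400, (C,merge)→6500, (B,merge)→6850, (C,hash)→9300, (C,nl)→75150, (B,nl)→75500; best=3400 via (B,hash)
  {AC}: card=2500; try (A,hash)→1480, (C,merge)→5320, (A,merge)→5780, (C,hash)→9080, (C,nl)→20040, (A,nl)→20500; best=1480 via (A,hash)
  {ABC}: card=1500; try (A,hash)→4180, (B,hash)→6380, (A,merge)→6680, (A,nl)→15400, (B,merge)→35330, (B,nl)→376480; best=4180 via (A,hash)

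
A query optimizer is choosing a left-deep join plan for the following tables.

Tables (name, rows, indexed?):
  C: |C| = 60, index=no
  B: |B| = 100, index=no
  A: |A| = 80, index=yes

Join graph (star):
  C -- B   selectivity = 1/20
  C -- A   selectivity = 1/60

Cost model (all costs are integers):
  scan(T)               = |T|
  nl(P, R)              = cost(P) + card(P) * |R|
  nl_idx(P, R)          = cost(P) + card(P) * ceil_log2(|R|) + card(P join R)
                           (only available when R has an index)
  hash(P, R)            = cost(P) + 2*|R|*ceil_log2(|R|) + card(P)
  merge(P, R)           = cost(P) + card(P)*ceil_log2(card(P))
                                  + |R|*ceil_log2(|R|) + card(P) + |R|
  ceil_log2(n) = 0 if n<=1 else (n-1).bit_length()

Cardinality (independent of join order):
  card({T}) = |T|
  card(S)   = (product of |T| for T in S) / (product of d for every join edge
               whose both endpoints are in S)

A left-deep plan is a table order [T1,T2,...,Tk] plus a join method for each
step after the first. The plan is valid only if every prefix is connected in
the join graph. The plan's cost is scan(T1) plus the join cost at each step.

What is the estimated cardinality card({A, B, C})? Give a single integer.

Tables in S: A(80), B(100), C(60)
Edges inside S: C-B(d=20), C-A(d=60)
numerator = 80 * 100 * 60 = 480000
denominator = 20 * 60 = 1200
card(S) = 480000 / 1200 = 400

400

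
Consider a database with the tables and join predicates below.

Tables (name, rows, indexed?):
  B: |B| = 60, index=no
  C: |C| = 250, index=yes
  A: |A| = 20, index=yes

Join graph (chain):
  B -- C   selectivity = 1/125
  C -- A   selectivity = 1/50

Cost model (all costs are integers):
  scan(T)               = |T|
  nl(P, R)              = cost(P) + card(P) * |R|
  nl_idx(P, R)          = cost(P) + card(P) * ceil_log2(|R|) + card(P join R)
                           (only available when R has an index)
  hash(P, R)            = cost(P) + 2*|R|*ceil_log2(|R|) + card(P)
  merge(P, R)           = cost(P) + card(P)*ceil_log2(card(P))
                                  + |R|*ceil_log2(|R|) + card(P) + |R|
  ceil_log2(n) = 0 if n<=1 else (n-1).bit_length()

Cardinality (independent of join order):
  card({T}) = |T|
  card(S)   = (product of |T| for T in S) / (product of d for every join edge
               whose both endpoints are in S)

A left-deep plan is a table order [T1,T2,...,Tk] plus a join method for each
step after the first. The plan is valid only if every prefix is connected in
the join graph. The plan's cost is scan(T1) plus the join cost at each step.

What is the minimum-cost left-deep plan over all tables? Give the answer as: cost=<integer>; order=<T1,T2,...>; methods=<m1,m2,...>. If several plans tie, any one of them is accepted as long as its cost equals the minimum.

cost=980; order=B,C,A; methods=nl_idx,hash

Selinger DP (subsets sized 1..n):
  {B}: scan cost=60, card=60
  {C}: scan cost=250, card=250
  {A}: scan cost=20, card=20
  {BC}: card=120; try (C,nl_idx)→660, (B,hash)→1220, (C,merge)→2730, (B,merge)→2920, (C,hash)→4120, (C,nl)→15060 …(+1); best=660 via (C,nl_idx)
  {AC}: card=100; try (C,nl_idx)→280, (A,hash)→700, (A,nl_idx)→1600, (C,merge)→2390, (A,merge)→2620, (C,hash)→4040 …(+2); best=280 via (C,nl_idx)
  {ABC}: card=48; try (A,hash)→980, (B,hash)→1100, (A,nl_idx)→1308, (B,merge)→1500, (A,merge)→1740, (A,nl)→3060 …(+1); best=980 via (A,hash)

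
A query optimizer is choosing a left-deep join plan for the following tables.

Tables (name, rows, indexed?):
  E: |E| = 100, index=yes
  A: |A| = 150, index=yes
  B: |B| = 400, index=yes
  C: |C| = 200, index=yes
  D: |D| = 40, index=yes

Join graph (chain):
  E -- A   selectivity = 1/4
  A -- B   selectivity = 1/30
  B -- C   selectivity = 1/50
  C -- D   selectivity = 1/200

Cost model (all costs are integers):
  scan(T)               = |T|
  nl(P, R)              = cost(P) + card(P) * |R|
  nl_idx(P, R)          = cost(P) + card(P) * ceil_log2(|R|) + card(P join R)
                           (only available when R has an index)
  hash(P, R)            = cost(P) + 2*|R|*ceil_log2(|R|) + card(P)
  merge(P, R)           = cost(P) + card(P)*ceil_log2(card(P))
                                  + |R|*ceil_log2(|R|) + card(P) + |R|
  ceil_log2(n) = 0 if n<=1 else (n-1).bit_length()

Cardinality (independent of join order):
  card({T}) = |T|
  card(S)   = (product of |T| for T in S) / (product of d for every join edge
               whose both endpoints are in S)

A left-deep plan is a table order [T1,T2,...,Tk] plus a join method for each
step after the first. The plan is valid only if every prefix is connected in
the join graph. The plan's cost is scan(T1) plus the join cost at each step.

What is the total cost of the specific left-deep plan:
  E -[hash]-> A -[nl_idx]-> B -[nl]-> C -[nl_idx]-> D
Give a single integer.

11326350

step 1: scan E: cost=100, card=100
step 2: join A via hash
    card(P join A) = 100*150/(4) = 3750
    cost = 100 + 2*150*8 + 100 = 2600
step 3: join B via nl_idx
    card(P join B) = 3750*400/(30) = 50000
    cost = 2600 + 3750*9 + 50000 = 86350
step 4: join C via nl
    card(P join C) = 50000*200/(50) = 200000
    cost = 86350 + 50000*200 = 10086350
step 5: join D via nl_idx
    card(P join D) = 200000*40/(200) = 40000
    cost = 10086350 + 200000*6 + 40000 = 11326350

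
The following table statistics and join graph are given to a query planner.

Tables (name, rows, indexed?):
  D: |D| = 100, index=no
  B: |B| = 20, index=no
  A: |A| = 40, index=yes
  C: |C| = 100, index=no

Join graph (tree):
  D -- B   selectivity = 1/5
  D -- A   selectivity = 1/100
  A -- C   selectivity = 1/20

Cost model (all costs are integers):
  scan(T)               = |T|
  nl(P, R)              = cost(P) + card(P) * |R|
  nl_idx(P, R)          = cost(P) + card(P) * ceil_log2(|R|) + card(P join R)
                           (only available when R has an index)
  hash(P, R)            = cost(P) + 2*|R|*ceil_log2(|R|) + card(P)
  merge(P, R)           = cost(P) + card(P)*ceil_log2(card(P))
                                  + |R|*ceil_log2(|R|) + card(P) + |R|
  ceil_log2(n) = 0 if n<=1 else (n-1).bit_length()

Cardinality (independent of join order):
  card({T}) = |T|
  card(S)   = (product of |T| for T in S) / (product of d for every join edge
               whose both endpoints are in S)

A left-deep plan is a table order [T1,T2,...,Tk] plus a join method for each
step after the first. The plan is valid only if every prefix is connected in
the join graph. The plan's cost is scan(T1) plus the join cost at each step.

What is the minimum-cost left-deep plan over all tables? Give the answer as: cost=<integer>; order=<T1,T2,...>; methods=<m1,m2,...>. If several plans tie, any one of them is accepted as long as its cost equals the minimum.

Selinger DP (subsets sized 1..n):
  {D}: scan cost=100, card=100
  {B}: scan cost=20, card=20
  {A}: scan cost=40, card=40
  {C}: scan cost=100, card=100
  {BD}: card=400; try (B,hash)→400, (D,merge)→940, (B,merge)→1020, (D,hash)→1440, (D,nl)→2020, (B,nl)→2100; best=400 via (B,hash)
  {AD}: card=40; try (A,hash)→680, (A,nl_idx)→740, (D,merge)→1120, (A,merge)→1180, (D,hash)→1480, (D,nl)→4040 …(+1); best=680 via (A,hash)
  {AC}: card=200; try (A,hash)→680, (A,nl_idx)→900, (C,merge)→1120, (A,merge)→1180, (C,hash)→1480, (C,nl)→4040 …(+1); best=680 via (A,hash)
  {ABD}: card=160; try (B,hash)→920, (B,merge)→1080, (A,hash)→1280, (B,nl)→1480, (A,nl_idx)→2960, (A,merge)→4680 …(+1); best=920 via (B,hash)
  {ACD}: card=200; try (C,merge)→1760, (C,hash)→2120, (D,hash)→2280, (D,merge)→3280, (C,nl)→4680, (D,nl)→20680; best=1760 via (C,merge)
  {ABCD}: card=800; try (B,hash)→2160, (C,hash)→2480, (C,merge)→3160, (B,merge)→3680, (B,nl)→5760, (C,nl)→16920; best=2160 via (B,hash)

cost=2160; order=D,A,C,B; methods=hash,merge,hash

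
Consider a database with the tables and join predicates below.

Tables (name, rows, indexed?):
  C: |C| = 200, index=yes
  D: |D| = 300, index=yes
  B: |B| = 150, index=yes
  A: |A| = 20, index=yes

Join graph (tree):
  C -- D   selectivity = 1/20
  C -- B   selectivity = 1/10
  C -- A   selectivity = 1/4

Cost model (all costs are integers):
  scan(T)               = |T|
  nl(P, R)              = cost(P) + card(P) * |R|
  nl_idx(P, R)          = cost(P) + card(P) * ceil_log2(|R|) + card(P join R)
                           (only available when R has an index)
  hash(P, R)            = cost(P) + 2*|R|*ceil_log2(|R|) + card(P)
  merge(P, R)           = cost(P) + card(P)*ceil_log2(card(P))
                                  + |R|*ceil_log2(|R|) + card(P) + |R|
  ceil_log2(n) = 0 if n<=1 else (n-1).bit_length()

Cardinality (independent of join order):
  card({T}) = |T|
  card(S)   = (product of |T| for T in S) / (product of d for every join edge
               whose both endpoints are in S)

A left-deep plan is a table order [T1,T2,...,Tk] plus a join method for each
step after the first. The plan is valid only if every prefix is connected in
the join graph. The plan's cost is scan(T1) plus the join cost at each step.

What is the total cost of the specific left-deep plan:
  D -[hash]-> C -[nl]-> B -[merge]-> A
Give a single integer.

step 1: scan D: cost=300, card=300
step 2: join C via hash
    card(P join C) = 300*200/(20) = 3000
    cost = 300 + 2*200*8 + 300 = 3800
step 3: join B via nl
    card(P join B) = 3000*150/(10) = 45000
    cost = 3800 + 3000*150 = 453800
step 4: join A via merge
    card(P join A) = 45000*20/(4) = 225000
    cost = 453800 + 45000*16 + 20*5 + 45000 + 20 = 1218920

1218920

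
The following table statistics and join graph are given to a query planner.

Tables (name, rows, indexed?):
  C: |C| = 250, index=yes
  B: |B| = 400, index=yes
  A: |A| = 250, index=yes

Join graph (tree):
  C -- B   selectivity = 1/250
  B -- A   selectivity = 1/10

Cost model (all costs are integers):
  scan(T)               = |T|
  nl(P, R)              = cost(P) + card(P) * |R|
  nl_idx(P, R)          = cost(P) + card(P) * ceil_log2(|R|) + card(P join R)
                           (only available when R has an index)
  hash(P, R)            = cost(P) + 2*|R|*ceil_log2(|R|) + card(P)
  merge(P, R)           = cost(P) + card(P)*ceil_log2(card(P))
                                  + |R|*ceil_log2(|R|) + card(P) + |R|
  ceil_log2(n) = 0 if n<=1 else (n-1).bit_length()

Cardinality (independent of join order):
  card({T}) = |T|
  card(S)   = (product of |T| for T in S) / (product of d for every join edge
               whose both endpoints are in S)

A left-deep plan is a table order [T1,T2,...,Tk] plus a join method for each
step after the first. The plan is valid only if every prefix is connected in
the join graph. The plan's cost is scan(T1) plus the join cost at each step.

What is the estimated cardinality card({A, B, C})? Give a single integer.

Tables in S: A(250), B(400), C(250)
Edges inside S: C-B(d=250), B-A(d=10)
numerator = 250 * 400 * 250 = 25000000
denominator = 250 * 10 = 2500
card(S) = 25000000 / 2500 = 10000

10000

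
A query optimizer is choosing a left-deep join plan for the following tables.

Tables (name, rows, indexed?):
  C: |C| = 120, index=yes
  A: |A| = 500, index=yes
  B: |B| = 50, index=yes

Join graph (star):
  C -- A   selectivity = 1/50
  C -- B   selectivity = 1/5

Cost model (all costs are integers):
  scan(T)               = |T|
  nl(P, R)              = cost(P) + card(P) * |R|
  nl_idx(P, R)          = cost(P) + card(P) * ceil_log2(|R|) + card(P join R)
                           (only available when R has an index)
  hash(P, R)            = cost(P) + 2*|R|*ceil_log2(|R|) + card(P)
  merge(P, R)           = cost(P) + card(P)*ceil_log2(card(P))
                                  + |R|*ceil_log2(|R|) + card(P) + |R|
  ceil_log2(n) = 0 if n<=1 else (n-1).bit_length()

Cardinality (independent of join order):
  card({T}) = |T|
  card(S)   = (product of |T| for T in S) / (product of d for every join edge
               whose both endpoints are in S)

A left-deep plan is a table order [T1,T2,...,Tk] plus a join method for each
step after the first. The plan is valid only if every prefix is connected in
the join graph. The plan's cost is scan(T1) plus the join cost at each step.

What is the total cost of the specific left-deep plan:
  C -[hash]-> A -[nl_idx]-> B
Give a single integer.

step 1: scan C: cost=120, card=120
step 2: join A via hash
    card(P join A) = 120*500/(50) = 1200
    cost = 120 + 2*500*9 + 120 = 9240
step 3: join B via nl_idx
    card(P join B) = 1200*50/(5) = 12000
    cost = 9240 + 1200*6 + 12000 = 28440

28440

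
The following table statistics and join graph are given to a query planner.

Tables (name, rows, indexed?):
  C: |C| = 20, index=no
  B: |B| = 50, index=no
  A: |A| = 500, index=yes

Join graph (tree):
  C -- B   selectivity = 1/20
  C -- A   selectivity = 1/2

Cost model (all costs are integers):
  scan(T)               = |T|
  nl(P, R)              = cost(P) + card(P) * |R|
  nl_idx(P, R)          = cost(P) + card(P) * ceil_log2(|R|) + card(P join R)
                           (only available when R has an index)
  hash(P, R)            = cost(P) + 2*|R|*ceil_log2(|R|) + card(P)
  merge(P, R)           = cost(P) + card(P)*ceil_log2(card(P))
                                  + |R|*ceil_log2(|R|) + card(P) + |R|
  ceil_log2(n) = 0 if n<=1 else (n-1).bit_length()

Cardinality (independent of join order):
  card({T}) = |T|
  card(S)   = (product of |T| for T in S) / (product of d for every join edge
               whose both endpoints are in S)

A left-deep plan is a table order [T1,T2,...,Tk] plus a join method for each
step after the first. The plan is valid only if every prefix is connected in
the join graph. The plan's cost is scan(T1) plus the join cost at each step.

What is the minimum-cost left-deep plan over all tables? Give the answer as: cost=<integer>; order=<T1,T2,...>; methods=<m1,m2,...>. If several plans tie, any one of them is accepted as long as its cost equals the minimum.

cost=5650; order=B,C,A; methods=hash,merge

Selinger DP (subsets sized 1..n):
  {C}: scan cost=20, card=20
  {B}: scan cost=50, card=50
  {A}: scan cost=500, card=500
  {BC}: card=50; try (C,hash)→300, (B,merge)→490, (C,merge)→520, (B,hash)→640, (B,nl)→1020, (C,nl)→1050; best=300 via (C,hash)
  {AC}: card=5000; try (C,hash)→1200, (A,merge)→5140, (A,nl_idx)→5200, (C,merge)→5620, (A,hash)→9040, (A,nl)→10020 …(+1); best=1200 via (C,hash)
  {ABC}: card=12500; try (A,merge)→5650, (B,hash)→6800, (A,hash)→9350, (A,nl_idx)→13250, (A,nl)→25300, (B,merge)→71550 …(+1); best=5650 via (A,merge)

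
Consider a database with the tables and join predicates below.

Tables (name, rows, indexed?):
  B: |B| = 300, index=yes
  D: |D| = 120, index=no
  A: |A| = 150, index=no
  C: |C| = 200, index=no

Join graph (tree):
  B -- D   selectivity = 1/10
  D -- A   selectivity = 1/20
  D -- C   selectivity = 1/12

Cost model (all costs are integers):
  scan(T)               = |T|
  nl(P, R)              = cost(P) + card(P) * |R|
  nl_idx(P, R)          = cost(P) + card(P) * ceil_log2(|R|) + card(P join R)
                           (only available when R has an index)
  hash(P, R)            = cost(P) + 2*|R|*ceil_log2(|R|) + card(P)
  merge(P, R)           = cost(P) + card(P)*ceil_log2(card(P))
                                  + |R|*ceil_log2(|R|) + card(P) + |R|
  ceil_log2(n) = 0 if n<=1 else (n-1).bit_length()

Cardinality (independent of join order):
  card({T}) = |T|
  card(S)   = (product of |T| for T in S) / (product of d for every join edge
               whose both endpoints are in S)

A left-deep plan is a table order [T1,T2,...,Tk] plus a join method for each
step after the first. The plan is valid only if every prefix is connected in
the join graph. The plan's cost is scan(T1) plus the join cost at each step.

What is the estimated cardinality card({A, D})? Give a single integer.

900

Tables in S: A(150), D(120)
Edges inside S: D-A(d=20)
numerator = 150 * 120 = 18000
denominator = 20 = 20
card(S) = 18000 / 20 = 900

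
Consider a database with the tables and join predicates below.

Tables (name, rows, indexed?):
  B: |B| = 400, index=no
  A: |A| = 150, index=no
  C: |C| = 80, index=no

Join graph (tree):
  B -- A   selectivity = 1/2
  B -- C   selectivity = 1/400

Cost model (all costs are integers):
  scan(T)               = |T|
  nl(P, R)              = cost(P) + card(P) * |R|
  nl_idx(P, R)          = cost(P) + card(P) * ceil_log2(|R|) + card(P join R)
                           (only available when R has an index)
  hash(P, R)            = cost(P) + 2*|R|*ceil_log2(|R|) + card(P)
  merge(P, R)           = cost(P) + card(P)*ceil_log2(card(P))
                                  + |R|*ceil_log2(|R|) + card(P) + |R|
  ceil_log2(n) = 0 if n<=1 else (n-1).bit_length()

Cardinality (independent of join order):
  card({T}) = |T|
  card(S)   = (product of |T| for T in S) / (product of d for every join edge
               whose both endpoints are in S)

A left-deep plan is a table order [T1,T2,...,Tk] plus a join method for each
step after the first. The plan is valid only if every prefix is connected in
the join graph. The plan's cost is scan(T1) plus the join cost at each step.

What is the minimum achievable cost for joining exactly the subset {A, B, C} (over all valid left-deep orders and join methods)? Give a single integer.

3910

Selinger DP over subsets of {A,B,C}:
  {B}: scan cost=400, card=400
  {A}: scan cost=150, card=150
  {C}: scan cost=80, card=80
  {AB}: card=30000; try (A,hash)→3200, (B,merge)→5500, (A,merge)→5750, (B,hash)→7500, (B,nl)→60150, (A,nl)→60400; best=3200 via (A,hash)
  {BC}: card=80; try (C,hash)→1920, (B,merge)→4720, (C,merge)→5040, (B,hash)→7360, (B,nl)→32080, (C,nl)→32400; best=1920 via (C,hash)
  {ABC}: card=6000; try (A,merge)→3910, (A,hash)→4400, (A,nl)→13920, (C,hash)→34320, (C,merge)→483840, (C,nl)→2403200; best=3910 via (A,merge)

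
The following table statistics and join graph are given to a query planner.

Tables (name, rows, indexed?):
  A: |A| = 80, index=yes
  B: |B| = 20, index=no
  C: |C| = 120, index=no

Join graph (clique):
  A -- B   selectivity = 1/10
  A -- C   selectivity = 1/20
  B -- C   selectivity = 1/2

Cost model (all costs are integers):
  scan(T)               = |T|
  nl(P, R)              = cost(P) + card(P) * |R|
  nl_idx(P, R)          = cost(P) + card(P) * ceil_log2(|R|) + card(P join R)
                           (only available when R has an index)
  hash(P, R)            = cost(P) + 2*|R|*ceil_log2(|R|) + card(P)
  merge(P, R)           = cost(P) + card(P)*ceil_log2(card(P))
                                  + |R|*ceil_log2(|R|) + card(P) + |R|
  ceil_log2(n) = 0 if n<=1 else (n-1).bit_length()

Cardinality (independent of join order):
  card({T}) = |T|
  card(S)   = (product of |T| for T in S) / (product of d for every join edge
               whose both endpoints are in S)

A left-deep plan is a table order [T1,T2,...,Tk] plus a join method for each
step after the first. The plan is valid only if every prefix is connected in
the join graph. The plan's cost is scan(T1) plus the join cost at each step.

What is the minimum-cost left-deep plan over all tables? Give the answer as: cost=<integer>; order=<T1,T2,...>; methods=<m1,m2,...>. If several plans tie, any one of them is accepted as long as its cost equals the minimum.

Selinger DP (subsets sized 1..n):
  {A}: scan cost=80, card=80
  {B}: scan cost=20, card=20
  {C}: scan cost=120, card=120
  {AB}: card=160; try (A,nl_idx)→320, (B,hash)→360, (A,merge)→780, (B,merge)→840, (A,hash)→1160, (A,nl)→1620 …(+1); best=320 via (A,nl_idx)
  {AC}: card=480; try (A,hash)→1360, (A,nl_idx)→1440, (C,merge)→1680, (A,merge)→1720, (C,hash)→1840, (C,nl)→9680 …(+1); best=1360 via (A,hash)
  {BC}: card=1200; try (B,hash)→440, (C,merge)→1100, (B,merge)→1200, (C,hash)→1720, (C,nl)→2420, (B,nl)→2520; best=440 via (B,hash)
  {ABC}: card=480; try (B,hash)→2040, (C,hash)→2160, (C,merge)→2720, (A,hash)→2760, (B,merge)→6280, (A,nl_idx)→9320 …(+4); best=2040 via (B,hash)

cost=2040; order=C,A,B; methods=hash,hash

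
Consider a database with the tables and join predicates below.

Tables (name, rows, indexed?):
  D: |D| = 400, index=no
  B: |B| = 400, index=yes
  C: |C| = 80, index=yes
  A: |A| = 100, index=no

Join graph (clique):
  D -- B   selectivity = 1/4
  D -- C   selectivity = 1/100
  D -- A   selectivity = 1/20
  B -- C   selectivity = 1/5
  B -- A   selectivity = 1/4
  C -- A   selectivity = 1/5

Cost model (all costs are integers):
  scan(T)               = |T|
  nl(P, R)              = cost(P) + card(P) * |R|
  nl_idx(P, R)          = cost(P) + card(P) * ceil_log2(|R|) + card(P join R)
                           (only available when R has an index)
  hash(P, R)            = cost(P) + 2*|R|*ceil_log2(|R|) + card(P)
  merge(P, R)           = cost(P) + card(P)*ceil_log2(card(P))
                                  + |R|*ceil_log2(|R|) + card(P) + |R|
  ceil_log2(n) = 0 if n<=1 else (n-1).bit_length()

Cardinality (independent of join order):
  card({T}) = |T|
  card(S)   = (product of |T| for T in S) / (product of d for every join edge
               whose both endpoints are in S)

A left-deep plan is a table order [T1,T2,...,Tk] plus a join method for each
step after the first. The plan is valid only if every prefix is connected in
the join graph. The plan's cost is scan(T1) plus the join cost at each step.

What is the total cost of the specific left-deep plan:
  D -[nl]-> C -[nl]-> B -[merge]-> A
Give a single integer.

250800

step 1: scan D: cost=400, card=400
step 2: join C via nl
    card(P join C) = 400*80/(100) = 320
    cost = 400 + 400*80 = 32400
step 3: join B via nl
    card(P join B) = 320*400/(4*5) = 6400
    cost = 32400 + 320*400 = 160400
step 4: join A via merge
    card(P join A) = 6400*100/(20*4*5) = 1600
    cost = 160400 + 6400*13 + 100*7 + 6400 + 100 = 250800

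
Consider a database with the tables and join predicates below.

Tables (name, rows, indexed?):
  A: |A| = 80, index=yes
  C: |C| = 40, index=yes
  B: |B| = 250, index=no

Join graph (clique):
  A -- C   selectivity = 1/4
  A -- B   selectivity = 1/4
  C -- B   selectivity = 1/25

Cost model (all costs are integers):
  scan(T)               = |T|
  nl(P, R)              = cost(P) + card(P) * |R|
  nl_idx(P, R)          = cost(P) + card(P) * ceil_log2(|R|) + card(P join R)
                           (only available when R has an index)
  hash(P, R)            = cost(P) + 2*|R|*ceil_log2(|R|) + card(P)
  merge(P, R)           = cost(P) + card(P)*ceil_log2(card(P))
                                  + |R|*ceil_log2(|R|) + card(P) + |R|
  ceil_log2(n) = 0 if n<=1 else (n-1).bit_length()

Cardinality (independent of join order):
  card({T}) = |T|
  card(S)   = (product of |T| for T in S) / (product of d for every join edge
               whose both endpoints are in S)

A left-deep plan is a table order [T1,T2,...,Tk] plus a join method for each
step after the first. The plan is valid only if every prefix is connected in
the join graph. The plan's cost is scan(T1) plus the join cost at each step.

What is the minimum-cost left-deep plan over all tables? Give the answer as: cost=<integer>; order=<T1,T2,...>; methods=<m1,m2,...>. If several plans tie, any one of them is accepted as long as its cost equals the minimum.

Selinger DP (subsets sized 1..n):
  {A}: scan cost=80, card=80
  {C}: scan cost=40, card=40
  {B}: scan cost=250, card=250
  {AC}: card=800; try (C,hash)→640, (A,merge)→960, (C,merge)→1000, (A,nl_idx)→1120, (A,hash)→1200, (C,nl_idx)→1360 …(+2); best=640 via (C,hash)
  {AB}: card=5000; try (A,hash)→1620, (B,merge)→2970, (A,merge)→3140, (B,hash)→4160, (A,nl_idx)→7000, (B,nl)→20080 …(+1); best=1620 via (A,hash)
  {BC}: card=400; try (C,hash)→980, (C,nl_idx)→2150, (B,merge)→2570, (C,merge)→2780, (B,hash)→4080, (B,nl)→10040 …(+1); best=980 via (C,hash)
  {ABC}: card=2000; try (A,hash)→2500, (B,hash)→5440, (A,merge)→5620, (A,nl_idx)→5780, (C,hash)→7100, (B,merge)→11690 …(+5); best=2500 via (A,hash)

cost=2500; order=B,C,A; methods=hash,hash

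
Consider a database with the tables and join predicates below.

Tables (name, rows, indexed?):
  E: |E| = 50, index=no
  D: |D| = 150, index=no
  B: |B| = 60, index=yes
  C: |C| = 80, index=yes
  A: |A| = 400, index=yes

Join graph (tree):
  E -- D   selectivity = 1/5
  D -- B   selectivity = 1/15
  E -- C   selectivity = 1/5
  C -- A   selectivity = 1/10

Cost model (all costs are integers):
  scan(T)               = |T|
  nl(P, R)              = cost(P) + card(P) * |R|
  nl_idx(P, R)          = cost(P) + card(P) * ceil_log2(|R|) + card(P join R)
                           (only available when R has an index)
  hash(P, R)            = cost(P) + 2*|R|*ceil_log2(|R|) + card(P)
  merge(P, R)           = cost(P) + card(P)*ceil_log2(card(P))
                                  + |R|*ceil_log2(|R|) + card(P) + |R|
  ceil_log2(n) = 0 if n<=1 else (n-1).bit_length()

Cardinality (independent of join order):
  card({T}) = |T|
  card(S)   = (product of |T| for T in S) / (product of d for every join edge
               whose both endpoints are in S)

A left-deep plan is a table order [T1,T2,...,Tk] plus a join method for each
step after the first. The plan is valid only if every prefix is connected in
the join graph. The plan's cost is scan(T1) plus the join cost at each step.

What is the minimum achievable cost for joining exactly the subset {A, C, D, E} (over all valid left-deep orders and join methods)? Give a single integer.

34720

Selinger DP over subsets of {A,C,D,E}:
  {E}: scan cost=50, card=50
  {D}: scan cost=150, card=150
  {C}: scan cost=80, card=80
  {A}: scan cost=400, card=400
  {DE}: card=1500; try (E,hash)→900, (D,merge)→1750, (E,merge)→1850, (D,hash)→2500, (D,nl)→7550, (E,nl)→7650; best=900 via (E,hash)
  {CE}: card=800; try (E,hash)→760, (C,merge)→1040, (E,merge)→1070, (C,nl_idx)→1200, (C,hash)→1220, (C,nl)→4050 …(+1); best=760 via (E,hash)
  {AC}: card=3200; try (C,hash)→1920, (A,nl_idx)→4000, (A,merge)→4720, (C,merge)→5040, (C,nl_idx)→6400, (A,hash)→7360 …(+2); best=1920 via (C,hash)
  {CDE}: card=24000; try (C,hash)→3520, (D,hash)→3960, (D,merge)→10910, (C,merge)→19540, (C,nl_idx)→35400, (D,nl)→120760 …(+1); best=3520 via (C,hash)
  {ACE}: card=32000; try (E,hash)→5720, (A,hash)→8760, (A,merge)→13560, (A,nl_idx)→39960, (E,merge)→43870, (E,nl)→161920 …(+1); best=5720 via (E,hash)
  {ACDE}: card=960000; try (A,hash)→34720, (D,hash)→40120, (A,merge)→391520, (D,merge)→519070, (A,nl_idx)→1179520, (D,nl)→4805720 …(+1); best=34720 via (A,hash)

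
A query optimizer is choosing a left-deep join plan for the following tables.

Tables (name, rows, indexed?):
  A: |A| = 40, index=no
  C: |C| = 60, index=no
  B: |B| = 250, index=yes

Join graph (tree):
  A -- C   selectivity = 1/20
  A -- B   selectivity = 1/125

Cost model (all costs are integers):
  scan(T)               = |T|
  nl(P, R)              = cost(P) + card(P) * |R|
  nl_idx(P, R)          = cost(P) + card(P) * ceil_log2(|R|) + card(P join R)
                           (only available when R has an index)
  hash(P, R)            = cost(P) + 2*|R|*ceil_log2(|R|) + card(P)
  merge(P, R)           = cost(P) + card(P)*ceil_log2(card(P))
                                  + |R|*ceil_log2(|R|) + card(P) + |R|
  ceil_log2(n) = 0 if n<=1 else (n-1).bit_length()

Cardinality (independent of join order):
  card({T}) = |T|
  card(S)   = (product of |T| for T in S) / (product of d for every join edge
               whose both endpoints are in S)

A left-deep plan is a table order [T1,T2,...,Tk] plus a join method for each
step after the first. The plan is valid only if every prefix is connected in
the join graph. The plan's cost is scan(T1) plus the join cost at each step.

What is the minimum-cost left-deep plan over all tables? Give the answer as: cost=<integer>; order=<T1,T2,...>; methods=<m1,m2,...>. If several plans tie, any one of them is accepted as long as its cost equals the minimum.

Selinger DP (subsets sized 1..n):
  {A}: scan cost=40, card=40
  {C}: scan cost=60, card=60
  {B}: scan cost=250, card=250
  {AC}: card=120; try (A,hash)→600, (C,merge)→740, (A,merge)→760, (C,hash)→800, (C,nl)→2440, (A,nl)→2460; best=600 via (A,hash)
  {AB}: card=80; try (B,nl_idx)→440, (A,hash)→980, (B,merge)→2570, (A,merge)→2780, (B,hash)→4080, (B,nl)→10040 …(+1); best=440 via (B,nl_idx)
  {ABC}: card=240; try (C,hash)→1240, (C,merge)→1500, (B,nl_idx)→1800, (B,merge)→3810, (B,hash)→4720, (C,nl)→5240 …(+1); best=1240 via (C,hash)

cost=1240; order=A,B,C; methods=nl_idx,hash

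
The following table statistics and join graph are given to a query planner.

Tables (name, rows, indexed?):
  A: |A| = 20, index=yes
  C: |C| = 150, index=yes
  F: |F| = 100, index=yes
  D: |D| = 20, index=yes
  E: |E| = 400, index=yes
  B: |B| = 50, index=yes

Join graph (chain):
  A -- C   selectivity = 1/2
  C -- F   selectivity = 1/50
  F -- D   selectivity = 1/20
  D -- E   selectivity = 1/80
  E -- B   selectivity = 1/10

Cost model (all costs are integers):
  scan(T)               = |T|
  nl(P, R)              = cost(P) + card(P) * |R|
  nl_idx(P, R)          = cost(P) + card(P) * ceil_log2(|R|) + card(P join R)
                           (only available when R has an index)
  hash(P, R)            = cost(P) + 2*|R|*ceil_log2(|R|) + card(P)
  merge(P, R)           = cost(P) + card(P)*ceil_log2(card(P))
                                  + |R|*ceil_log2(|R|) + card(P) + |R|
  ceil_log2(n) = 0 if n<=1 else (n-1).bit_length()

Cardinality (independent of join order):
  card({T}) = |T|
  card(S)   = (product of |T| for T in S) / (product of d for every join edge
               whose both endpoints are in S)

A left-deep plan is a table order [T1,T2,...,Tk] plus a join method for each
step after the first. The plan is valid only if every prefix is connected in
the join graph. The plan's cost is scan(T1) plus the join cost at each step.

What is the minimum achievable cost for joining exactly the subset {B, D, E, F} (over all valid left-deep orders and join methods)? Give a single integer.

Selinger DP over subsets of {B,D,E,F}:
  {F}: scan cost=100, card=100
  {D}: scan cost=20, card=20
  {E}: scan cost=400, card=400
  {B}: scan cost=50, card=50
  {DF}: card=100; try (F,nl_idx)→260, (D,hash)→400, (D,nl_idx)→700, (F,merge)→940, (D,merge)→1020, (F,hash)→1440 …(+2); best=260 via (F,nl_idx)
  {DE}: card=100; try (E,nl_idx)→300, (D,hash)→1000, (D,nl_idx)→2500, (E,merge)→4140, (D,merge)→4520, (E,hash)→7240 …(+2); best=300 via (E,nl_idx)
  {BE}: card=2000; try (B,hash)→1400, (E,nl_idx)→2500, (E,merge)→4400, (B,merge)→4750, (B,nl_idx)→4800, (E,hash)→7300 …(+2); best=1400 via (B,hash)
  {DEF}: card=500; try (F,nl_idx)→1500, (E,nl_idx)→1660, (F,hash)→1800, (F,merge)→1900, (E,merge)→5060, (E,hash)→7560 …(+2); best=1500 via (F,nl_idx)
  {BDE}: card=500; try (B,hash)→1000, (B,nl_idx)→1400, (B,merge)→1450, (D,hash)→3600, (B,nl)→5300, (D,nl_idx)→11900 …(+2); best=1000 via (B,hash)
  {BDEF}: card=2500; try (B,hash)→2600, (F,hash)→2900, (F,merge)→6800, (B,merge)→6850, (F,nl_idx)→7000, (B,nl_idx)→7000 …(+2); best=2600 via (B,hash)

2600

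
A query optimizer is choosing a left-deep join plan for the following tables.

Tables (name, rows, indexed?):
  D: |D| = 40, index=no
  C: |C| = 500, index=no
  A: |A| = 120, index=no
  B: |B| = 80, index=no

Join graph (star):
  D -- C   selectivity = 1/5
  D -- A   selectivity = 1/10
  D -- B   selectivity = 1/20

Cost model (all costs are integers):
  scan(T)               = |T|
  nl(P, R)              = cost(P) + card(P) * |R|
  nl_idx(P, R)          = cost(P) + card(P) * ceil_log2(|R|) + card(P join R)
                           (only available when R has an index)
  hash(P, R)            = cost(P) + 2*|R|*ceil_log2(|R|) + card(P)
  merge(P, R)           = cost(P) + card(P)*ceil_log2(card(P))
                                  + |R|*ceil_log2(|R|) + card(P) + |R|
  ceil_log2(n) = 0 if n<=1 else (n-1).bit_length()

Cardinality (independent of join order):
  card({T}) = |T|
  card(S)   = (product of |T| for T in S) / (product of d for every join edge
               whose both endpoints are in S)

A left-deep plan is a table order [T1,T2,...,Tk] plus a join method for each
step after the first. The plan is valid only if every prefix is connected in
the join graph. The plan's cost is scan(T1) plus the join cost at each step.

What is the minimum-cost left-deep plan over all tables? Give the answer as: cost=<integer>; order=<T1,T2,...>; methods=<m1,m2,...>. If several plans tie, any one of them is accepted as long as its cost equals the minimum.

Selinger DP (subsets sized 1..n):
  {D}: scan cost=40, card=40
  {C}: scan cost=500, card=500
  {A}: scan cost=120, card=120
  {B}: scan cost=80, card=80
  {CD}: card=4000; try (D,hash)→1480, (C,merge)→5320, (D,merge)→5780, (C,hash)→9080, (C,nl)→20040, (D,nl)→20500; best=1480 via (D,hash)
  {AD}: card=480; try (D,hash)→720, (A,merge)→1280, (D,merge)→1360, (A,hash)→1760, (A,nl)→4840, (D,nl)→4920; best=720 via (D,hash)
  {BD}: card=160; try (D,hash)→640, (B,merge)→960, (D,merge)→1000, (B,hash)→1200, (B,nl)→3240, (D,nl)→3280; best=640 via (D,hash)
  {ACD}: card=48000; try (A,hash)→7160, (C,hash)→10200, (C,merge)→10520, (A,merge)→54440, (C,nl)→240720, (A,nl)→481480; best=7160 via (A,hash)
  {BCD}: card=16000; try (B,hash)→6600, (C,merge)→7080, (C,hash)→9800, (B,merge)→54120, (C,nl)→80640, (B,nl)→321480; best=6600 via (B,hash)
  {ABD}: card=1920; try (B,hash)→2320, (A,hash)→2480, (A,merge)→3040, (B,merge)→6160, (A,nl)→19840, (B,nl)→39120; best=2320 via (B,hash)
  {ABCD}: card=192000; try (C,hash)→13240, (A,hash)→24280, (C,merge)→30360, (B,hash)→56280, (A,merge)→247560, (B,merge)→823800 …(+3); best=13240 via (C,hash)

cost=13240; order=A,D,B,C; methods=hash,hash,hash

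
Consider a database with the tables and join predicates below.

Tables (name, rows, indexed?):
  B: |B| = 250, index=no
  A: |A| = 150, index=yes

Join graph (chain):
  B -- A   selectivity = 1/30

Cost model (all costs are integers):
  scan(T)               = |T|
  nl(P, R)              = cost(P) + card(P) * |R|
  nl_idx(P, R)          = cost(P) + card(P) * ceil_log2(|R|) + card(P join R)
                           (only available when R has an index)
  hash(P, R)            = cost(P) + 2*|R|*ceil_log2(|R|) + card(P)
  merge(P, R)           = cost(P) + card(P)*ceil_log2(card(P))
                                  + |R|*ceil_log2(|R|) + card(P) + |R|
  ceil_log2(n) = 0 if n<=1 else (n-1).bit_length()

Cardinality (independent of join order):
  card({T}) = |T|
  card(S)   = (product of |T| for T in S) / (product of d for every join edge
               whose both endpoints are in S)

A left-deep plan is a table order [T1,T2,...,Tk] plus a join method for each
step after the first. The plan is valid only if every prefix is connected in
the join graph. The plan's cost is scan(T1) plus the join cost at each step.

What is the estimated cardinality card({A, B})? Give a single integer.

1250

Tables in S: A(150), B(250)
Edges inside S: B-A(d=30)
numerator = 150 * 250 = 37500
denominator = 30 = 30
card(S) = 37500 / 30 = 1250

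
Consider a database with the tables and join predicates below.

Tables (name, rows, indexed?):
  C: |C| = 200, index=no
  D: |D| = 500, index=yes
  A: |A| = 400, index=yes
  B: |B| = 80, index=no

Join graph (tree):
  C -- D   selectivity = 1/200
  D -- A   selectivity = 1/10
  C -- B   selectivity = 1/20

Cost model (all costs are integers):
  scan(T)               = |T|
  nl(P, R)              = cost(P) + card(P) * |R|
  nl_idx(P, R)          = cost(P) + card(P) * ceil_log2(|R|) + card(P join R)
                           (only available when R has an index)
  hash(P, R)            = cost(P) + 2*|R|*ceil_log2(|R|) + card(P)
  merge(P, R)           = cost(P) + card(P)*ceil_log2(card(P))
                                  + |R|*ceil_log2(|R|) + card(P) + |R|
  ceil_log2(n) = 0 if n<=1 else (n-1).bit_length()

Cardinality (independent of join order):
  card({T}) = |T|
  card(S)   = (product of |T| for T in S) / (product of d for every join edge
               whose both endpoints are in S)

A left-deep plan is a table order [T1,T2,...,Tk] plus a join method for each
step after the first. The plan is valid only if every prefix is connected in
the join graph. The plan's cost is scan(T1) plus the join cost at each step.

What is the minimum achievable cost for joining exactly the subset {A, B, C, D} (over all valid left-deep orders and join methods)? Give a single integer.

13320

Selinger DP over subsets of {A,B,C,D}:
  {C}: scan cost=200, card=200
  {D}: scan cost=500, card=500
  {A}: scan cost=400, card=400
  {B}: scan cost=80, card=80
  {CD}: card=500; try (D,nl_idx)→2500, (C,hash)→4200, (D,merge)→7000, (C,merge)→7300, (D,hash)→9400, (D,nl)→100200 …(+1); best=2500 via (D,nl_idx)
  {BC}: card=800; try (B,hash)→1520, (C,merge)→2520, (B,merge)→2640, (C,hash)→3360, (C,nl)→16080, (B,nl)→16200; best=1520 via (B,hash)
  {AD}: card=20000; try (A,hash)→8200, (D,merge)→9400, (A,merge)→9500, (D,hash)→9800, (D,nl_idx)→24000, (A,nl_idx)→25000 …(+2); best=8200 via (A,hash)
  {ACD}: card=20000; try (A,hash)→10200, (A,merge)→11500, (A,nl_idx)→27000, (C,hash)→31400, (A,nl)→202500, (C,merge)→330000 …(+1); best=10200 via (A,hash)
  {BCD}: card=2000; try (B,hash)→4120, (B,merge)→8140, (D,nl_idx)→10720, (D,hash)→11320, (D,merge)→15320, (B,nl)→42500 …(+1); best=4120 via (B,hash)
  {ABCD}: card=80000; try (A,hash)→13320, (B,hash)→31320, (A,merge)→32120, (A,nl_idx)→102120, (B,merge)→330840, (A,nl)→804120 …(+1); best=13320 via (A,hash)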